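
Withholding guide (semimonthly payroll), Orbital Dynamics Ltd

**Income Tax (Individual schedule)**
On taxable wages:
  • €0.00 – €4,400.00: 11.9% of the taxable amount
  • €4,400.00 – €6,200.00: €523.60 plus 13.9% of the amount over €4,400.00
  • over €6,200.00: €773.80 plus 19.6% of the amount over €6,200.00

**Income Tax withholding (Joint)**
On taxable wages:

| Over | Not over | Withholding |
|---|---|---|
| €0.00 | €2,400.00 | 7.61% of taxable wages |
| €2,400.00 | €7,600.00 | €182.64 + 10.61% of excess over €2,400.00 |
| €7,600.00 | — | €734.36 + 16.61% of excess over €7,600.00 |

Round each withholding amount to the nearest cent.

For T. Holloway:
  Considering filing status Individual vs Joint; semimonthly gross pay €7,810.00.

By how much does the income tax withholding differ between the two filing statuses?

Income Tax (Individual): taxable = €7,810.00
  €773.80 + 19.6% × (€7,810.00 − €6,200.00) = €773.80 + 19.6% × €1,610.00 = €1,089.36
Income Tax (Joint): taxable = €7,810.00
  €734.36 + 16.61% × (€7,810.00 − €7,600.00) = €734.36 + 16.61% × €210.00 = €769.24
Difference: |€1,089.36 − €769.24| = €320.12 (higher under Individual)

€320.12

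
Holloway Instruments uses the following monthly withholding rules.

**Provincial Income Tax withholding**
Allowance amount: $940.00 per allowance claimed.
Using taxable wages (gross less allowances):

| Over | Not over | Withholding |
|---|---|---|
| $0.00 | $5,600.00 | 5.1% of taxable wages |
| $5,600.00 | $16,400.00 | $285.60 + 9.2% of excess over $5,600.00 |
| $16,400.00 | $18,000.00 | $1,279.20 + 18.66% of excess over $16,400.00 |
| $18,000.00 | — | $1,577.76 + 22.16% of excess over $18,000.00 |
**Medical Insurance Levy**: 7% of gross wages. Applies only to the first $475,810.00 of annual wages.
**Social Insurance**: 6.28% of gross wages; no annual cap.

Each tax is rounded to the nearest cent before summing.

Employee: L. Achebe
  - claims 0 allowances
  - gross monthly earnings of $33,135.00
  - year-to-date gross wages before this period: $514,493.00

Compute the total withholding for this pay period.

$7,012.56

Provincial Income Tax: taxable = $33,135.00
  $1,577.76 + 22.16% × ($33,135.00 − $18,000.00) = $1,577.76 + 22.16% × $15,135.00 = $4,931.68
Medical Insurance Levy: YTD $514,493.00 ≥ cap $475,810.00 → $0.00
Social Insurance: 6.28% × $33,135.00 = $2,080.88
Total: $4,931.68 + $0.00 + $2,080.88 = $7,012.56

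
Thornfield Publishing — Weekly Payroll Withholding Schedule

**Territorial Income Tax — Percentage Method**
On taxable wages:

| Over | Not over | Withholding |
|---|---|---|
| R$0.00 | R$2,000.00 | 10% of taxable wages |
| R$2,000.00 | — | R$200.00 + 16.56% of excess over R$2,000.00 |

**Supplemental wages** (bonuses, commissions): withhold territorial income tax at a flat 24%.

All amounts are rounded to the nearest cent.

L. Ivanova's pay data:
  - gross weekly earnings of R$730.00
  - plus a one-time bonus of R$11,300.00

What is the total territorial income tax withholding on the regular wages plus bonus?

R$2,785.00

Territorial Income Tax: taxable = R$730.00
  10% × R$730.00 = R$73.00
Supplemental (24% flat on bonus): 24% × R$11,300.00 = R$2,712.00
Total territorial income tax: R$73.00 + R$2,712.00 = R$2,785.00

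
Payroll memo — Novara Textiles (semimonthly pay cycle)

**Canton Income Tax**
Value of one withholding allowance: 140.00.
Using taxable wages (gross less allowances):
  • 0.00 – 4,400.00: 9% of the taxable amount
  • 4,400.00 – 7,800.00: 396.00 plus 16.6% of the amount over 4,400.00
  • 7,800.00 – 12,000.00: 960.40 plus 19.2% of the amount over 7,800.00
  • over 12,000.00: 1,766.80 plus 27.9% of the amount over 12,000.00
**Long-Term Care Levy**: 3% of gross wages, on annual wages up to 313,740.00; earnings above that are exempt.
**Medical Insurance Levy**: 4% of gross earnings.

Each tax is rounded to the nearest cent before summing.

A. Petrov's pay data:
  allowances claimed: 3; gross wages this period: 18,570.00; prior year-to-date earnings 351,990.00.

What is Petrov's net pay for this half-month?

Canton Income Tax: taxable = 18,570.00 − 3×140.00 = 18,150.00
  1,766.80 + 27.9% × (18,150.00 − 12,000.00) = 1,766.80 + 27.9% × 6,150.00 = 3,482.65
Long-Term Care Levy: YTD 351,990.00 ≥ cap 313,740.00 → 0.00
Medical Insurance Levy: 4% × 18,570.00 = 742.80
Total withheld: 3,482.65 + 0.00 + 742.80 = 4,225.45
Net pay: 18,570.00 − 4,225.45 = 14,344.55

14,344.55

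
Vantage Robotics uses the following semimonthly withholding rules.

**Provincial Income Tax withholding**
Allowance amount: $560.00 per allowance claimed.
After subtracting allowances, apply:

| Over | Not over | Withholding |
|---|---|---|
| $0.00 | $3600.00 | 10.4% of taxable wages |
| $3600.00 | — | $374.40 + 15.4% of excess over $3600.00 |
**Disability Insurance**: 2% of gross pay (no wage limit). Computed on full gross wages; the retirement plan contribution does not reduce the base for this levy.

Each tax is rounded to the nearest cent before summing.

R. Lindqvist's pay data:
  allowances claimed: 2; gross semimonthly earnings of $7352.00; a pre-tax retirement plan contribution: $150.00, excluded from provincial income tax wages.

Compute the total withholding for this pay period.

Provincial Income Tax: taxable = $7352.00 − $150.00 − 2×$560.00 = $6082.00
  $374.40 + 15.4% × ($6082.00 − $3600.00) = $374.40 + 15.4% × $2482.00 = $756.63
Disability Insurance: 2% × $7352.00 = $147.04
Total: $756.63 + $147.04 = $903.67

$903.67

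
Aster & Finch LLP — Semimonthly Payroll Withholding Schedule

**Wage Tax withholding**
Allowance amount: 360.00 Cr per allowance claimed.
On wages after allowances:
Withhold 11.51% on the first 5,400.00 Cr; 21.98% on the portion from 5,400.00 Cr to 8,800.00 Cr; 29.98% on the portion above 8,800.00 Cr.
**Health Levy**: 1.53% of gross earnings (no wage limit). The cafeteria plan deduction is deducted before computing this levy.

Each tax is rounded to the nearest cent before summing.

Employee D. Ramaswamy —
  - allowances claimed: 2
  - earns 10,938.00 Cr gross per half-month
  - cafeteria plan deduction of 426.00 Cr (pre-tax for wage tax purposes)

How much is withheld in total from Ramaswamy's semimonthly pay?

Wage Tax: taxable = 10,938.00 Cr − 426.00 Cr − 2×360.00 Cr = 9,792.00 Cr
  1,368.86 Cr + 29.98% × (9,792.00 Cr − 8,800.00 Cr) = 1,368.86 Cr + 29.98% × 992.00 Cr = 1,666.26 Cr
Health Levy: 1.53% × 10,512.00 Cr = 160.83 Cr
Total: 1,666.26 Cr + 160.83 Cr = 1,827.09 Cr

1,827.09 Cr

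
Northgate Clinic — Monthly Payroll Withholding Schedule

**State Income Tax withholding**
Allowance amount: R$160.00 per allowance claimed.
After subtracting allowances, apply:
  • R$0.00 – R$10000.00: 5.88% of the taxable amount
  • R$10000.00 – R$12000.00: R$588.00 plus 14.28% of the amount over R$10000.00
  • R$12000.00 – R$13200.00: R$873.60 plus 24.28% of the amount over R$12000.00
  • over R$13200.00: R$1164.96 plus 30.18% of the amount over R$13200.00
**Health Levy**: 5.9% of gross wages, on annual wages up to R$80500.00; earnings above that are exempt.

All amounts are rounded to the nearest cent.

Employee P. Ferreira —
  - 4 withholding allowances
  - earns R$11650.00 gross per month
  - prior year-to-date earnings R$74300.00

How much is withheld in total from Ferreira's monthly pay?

State Income Tax: taxable = R$11650.00 − 4×R$160.00 = R$11010.00
  R$588.00 + 14.28% × (R$11010.00 − R$10000.00) = R$588.00 + 14.28% × R$1010.00 = R$732.23
Health Levy: cap R$80500.00 − YTD R$74300.00 = R$6200.00 subject; 5.9% × R$6200.00 = R$365.80
Total: R$732.23 + R$365.80 = R$1098.03

R$1098.03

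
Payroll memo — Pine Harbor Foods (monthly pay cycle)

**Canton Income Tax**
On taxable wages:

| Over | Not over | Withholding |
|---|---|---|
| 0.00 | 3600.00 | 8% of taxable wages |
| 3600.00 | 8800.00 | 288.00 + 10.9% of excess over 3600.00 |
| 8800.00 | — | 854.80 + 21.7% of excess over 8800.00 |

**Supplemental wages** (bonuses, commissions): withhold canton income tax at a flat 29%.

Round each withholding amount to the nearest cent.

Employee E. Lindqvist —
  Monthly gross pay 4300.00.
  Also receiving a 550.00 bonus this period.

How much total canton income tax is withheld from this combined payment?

523.80

Canton Income Tax: taxable = 4300.00
  288.00 + 10.9% × (4300.00 − 3600.00) = 288.00 + 10.9% × 700.00 = 364.30
Supplemental (29% flat on bonus): 29% × 550.00 = 159.50
Total canton income tax: 364.30 + 159.50 = 523.80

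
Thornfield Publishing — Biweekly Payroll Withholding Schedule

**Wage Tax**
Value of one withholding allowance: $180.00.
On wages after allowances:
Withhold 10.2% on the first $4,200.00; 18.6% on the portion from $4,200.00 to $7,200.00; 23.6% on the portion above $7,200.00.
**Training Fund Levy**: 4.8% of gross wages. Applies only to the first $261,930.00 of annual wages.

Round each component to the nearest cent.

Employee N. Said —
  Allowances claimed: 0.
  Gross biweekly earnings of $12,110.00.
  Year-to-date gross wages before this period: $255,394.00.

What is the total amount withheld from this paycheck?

Wage Tax: taxable = $12,110.00
  $986.40 + 23.6% × ($12,110.00 − $7,200.00) = $986.40 + 23.6% × $4,910.00 = $2,145.16
Training Fund Levy: cap $261,930.00 − YTD $255,394.00 = $6,536.00 subject; 4.8% × $6,536.00 = $313.73
Total: $2,145.16 + $313.73 = $2,458.89

$2,458.89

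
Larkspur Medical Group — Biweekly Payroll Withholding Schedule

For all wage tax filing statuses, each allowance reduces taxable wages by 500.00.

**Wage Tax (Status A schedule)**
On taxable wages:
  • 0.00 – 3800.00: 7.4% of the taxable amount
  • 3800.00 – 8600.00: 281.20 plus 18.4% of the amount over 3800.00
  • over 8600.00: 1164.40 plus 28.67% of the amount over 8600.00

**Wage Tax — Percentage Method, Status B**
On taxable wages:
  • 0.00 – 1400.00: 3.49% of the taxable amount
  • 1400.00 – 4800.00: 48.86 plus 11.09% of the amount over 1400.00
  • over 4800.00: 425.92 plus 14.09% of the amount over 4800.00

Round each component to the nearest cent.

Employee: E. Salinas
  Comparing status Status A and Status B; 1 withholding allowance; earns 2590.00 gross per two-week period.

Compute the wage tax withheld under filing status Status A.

Wage Tax (Status A): taxable = 2590.00 − 1×500.00 = 2090.00
  7.4% × 2090.00 = 154.66

154.66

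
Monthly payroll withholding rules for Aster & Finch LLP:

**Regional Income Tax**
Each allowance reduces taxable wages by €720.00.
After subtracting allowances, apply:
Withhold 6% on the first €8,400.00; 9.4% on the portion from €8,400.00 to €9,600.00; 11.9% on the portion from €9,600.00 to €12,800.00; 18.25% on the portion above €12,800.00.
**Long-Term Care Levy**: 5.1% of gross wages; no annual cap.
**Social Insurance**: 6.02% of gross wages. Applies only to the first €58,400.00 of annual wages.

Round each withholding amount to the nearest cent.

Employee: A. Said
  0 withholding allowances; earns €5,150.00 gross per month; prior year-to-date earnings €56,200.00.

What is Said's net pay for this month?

€4,445.91

Regional Income Tax: taxable = €5,150.00
  6% × €5,150.00 = €309.00
Long-Term Care Levy: 5.1% × €5,150.00 = €262.65
Social Insurance: cap €58,400.00 − YTD €56,200.00 = €2,200.00 subject; 6.02% × €2,200.00 = €132.44
Total withheld: €309.00 + €262.65 + €132.44 = €704.09
Net pay: €5,150.00 − €704.09 = €4,445.91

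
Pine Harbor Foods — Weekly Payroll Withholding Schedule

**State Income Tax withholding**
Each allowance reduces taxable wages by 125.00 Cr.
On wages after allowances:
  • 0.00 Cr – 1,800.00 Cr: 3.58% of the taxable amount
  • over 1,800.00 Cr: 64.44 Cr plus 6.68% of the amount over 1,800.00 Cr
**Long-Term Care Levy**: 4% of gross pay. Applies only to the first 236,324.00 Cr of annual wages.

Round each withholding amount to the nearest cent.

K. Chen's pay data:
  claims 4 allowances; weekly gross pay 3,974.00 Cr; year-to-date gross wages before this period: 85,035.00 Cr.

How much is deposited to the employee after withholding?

State Income Tax: taxable = 3,974.00 Cr − 4×125.00 Cr = 3,474.00 Cr
  64.44 Cr + 6.68% × (3,474.00 Cr − 1,800.00 Cr) = 64.44 Cr + 6.68% × 1,674.00 Cr = 176.26 Cr
Long-Term Care Levy: 4% × 3,974.00 Cr = 158.96 Cr
Total withheld: 176.26 Cr + 158.96 Cr = 335.22 Cr
Net pay: 3,974.00 Cr − 335.22 Cr = 3,638.78 Cr

3,638.78 Cr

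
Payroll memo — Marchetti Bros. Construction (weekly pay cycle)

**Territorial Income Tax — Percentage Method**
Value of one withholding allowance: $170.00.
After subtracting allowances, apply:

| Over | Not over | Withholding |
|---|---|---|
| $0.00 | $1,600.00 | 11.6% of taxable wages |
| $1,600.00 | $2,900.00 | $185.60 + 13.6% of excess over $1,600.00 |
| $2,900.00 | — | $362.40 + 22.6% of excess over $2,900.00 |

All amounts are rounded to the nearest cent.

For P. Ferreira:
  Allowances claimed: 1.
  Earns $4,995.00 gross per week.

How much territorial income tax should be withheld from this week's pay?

$797.45

Territorial Income Tax: taxable = $4,995.00 − 1×$170.00 = $4,825.00
  $362.40 + 22.6% × ($4,825.00 − $2,900.00) = $362.40 + 22.6% × $1,925.00 = $797.45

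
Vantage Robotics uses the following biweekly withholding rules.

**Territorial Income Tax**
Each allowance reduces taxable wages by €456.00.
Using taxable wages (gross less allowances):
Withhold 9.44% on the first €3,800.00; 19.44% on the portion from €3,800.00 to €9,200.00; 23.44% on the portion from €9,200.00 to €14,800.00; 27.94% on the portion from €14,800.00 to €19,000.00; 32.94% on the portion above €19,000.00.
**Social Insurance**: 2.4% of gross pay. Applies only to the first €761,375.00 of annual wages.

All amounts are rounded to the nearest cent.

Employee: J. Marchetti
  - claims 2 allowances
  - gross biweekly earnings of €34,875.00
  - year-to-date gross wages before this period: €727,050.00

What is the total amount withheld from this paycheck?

€9,647.21

Territorial Income Tax: taxable = €34,875.00 − 2×€456.00 = €33,963.00
  €3,894.60 + 32.94% × (€33,963.00 − €19,000.00) = €3,894.60 + 32.94% × €14,963.00 = €8,823.41
Social Insurance: cap €761,375.00 − YTD €727,050.00 = €34,325.00 subject; 2.4% × €34,325.00 = €823.80
Total: €8,823.41 + €823.80 = €9,647.21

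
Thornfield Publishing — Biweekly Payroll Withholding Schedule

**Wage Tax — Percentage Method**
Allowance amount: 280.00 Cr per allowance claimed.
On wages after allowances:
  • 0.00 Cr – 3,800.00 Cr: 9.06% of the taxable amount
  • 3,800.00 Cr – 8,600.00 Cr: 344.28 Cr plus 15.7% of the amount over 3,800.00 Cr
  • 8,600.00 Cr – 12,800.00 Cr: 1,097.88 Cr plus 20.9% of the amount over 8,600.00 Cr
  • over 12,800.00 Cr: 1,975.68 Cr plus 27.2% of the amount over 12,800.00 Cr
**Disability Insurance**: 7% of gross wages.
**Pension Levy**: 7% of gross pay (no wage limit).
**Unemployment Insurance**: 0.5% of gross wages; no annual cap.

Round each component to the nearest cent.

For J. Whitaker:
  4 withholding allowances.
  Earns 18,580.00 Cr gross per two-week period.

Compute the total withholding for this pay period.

5,937.30 Cr

Wage Tax: taxable = 18,580.00 Cr − 4×280.00 Cr = 17,460.00 Cr
  1,975.68 Cr + 27.2% × (17,460.00 Cr − 12,800.00 Cr) = 1,975.68 Cr + 27.2% × 4,660.00 Cr = 3,243.20 Cr
Disability Insurance: 7% × 18,580.00 Cr = 1,300.60 Cr
Pension Levy: 7% × 18,580.00 Cr = 1,300.60 Cr
Unemployment Insurance: 0.5% × 18,580.00 Cr = 92.90 Cr
Total: 3,243.20 Cr + 1,300.60 Cr + 1,300.60 Cr + 92.90 Cr = 5,937.30 Cr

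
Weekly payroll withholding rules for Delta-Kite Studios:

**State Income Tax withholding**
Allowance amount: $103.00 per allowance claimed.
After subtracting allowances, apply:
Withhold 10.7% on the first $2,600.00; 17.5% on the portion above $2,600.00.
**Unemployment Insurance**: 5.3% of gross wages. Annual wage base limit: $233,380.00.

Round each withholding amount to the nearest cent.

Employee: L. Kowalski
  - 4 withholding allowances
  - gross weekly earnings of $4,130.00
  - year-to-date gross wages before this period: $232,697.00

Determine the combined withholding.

$510.05

State Income Tax: taxable = $4,130.00 − 4×$103.00 = $3,718.00
  $278.20 + 17.5% × ($3,718.00 − $2,600.00) = $278.20 + 17.5% × $1,118.00 = $473.85
Unemployment Insurance: cap $233,380.00 − YTD $232,697.00 = $683.00 subject; 5.3% × $683.00 = $36.20
Total: $473.85 + $36.20 = $510.05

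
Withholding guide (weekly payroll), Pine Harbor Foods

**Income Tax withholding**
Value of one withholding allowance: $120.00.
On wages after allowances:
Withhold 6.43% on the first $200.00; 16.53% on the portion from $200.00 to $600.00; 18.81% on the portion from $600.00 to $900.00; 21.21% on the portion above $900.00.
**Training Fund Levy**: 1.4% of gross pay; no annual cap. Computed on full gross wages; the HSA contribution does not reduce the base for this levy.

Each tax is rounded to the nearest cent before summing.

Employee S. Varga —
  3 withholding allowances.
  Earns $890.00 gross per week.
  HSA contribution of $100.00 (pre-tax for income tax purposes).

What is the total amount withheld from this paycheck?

Income Tax: taxable = $890.00 − $100.00 − 3×$120.00 = $430.00
  $12.86 + 16.53% × ($430.00 − $200.00) = $12.86 + 16.53% × $230.00 = $50.88
Training Fund Levy: 1.4% × $890.00 = $12.46
Total: $50.88 + $12.46 = $63.34

$63.34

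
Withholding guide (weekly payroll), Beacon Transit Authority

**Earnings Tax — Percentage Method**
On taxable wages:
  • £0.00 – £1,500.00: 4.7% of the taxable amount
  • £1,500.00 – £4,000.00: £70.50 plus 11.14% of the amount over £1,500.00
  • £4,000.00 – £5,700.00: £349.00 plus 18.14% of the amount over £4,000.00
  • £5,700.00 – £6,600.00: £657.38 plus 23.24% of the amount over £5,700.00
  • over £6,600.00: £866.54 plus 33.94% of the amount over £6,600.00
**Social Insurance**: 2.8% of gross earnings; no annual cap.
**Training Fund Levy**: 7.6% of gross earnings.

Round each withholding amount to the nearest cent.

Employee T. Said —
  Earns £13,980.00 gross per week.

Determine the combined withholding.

Earnings Tax: taxable = £13,980.00
  £866.54 + 33.94% × (£13,980.00 − £6,600.00) = £866.54 + 33.94% × £7,380.00 = £3,371.31
Social Insurance: 2.8% × £13,980.00 = £391.44
Training Fund Levy: 7.6% × £13,980.00 = £1,062.48
Total: £3,371.31 + £391.44 + £1,062.48 = £4,825.23

£4,825.23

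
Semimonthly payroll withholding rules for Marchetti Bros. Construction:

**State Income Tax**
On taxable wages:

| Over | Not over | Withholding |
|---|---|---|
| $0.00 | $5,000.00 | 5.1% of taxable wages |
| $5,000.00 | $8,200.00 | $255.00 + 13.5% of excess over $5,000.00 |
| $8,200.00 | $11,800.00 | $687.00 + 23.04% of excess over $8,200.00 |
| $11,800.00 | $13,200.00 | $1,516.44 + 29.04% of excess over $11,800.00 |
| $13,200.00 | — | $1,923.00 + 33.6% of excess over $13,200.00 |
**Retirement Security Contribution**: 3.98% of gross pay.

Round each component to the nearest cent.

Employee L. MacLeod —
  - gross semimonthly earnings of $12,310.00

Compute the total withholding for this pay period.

State Income Tax: taxable = $12,310.00
  $1,516.44 + 29.04% × ($12,310.00 − $11,800.00) = $1,516.44 + 29.04% × $510.00 = $1,664.54
Retirement Security Contribution: 3.98% × $12,310.00 = $489.94
Total: $1,664.54 + $489.94 = $2,154.48

$2,154.48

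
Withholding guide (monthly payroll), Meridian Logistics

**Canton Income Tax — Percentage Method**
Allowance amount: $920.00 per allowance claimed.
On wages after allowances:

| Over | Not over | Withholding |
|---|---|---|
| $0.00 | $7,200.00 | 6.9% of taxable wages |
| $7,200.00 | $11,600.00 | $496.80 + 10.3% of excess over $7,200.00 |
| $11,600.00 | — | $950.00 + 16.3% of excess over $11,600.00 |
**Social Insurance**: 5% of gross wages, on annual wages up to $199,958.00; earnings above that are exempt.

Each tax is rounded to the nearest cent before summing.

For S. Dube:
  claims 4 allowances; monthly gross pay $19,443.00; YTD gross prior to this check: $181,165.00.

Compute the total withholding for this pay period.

Canton Income Tax: taxable = $19,443.00 − 4×$920.00 = $15,763.00
  $950.00 + 16.3% × ($15,763.00 − $11,600.00) = $950.00 + 16.3% × $4,163.00 = $1,628.57
Social Insurance: cap $199,958.00 − YTD $181,165.00 = $18,793.00 subject; 5% × $18,793.00 = $939.65
Total: $1,628.57 + $939.65 = $2,568.22

$2,568.22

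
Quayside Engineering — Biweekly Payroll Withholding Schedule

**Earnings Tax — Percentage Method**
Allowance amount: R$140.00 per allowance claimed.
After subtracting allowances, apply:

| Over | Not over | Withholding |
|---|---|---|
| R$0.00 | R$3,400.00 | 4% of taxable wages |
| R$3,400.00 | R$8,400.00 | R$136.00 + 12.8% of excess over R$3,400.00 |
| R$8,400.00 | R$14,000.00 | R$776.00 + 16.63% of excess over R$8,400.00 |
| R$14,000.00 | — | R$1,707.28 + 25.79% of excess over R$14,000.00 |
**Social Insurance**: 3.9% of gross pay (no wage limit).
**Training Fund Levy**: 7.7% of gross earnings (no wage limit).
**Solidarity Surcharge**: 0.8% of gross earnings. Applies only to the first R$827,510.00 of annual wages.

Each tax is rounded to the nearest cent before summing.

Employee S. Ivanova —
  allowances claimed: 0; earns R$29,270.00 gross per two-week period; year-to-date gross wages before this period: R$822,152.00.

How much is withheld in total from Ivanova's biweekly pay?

Earnings Tax: taxable = R$29,270.00
  R$1,707.28 + 25.79% × (R$29,270.00 − R$14,000.00) = R$1,707.28 + 25.79% × R$15,270.00 = R$5,645.41
Social Insurance: 3.9% × R$29,270.00 = R$1,141.53
Training Fund Levy: 7.7% × R$29,270.00 = R$2,253.79
Solidarity Surcharge: cap R$827,510.00 − YTD R$822,152.00 = R$5,358.00 subject; 0.8% × R$5,358.00 = R$42.86
Total: R$5,645.41 + R$1,141.53 + R$2,253.79 + R$42.86 = R$9,083.59

R$9,083.59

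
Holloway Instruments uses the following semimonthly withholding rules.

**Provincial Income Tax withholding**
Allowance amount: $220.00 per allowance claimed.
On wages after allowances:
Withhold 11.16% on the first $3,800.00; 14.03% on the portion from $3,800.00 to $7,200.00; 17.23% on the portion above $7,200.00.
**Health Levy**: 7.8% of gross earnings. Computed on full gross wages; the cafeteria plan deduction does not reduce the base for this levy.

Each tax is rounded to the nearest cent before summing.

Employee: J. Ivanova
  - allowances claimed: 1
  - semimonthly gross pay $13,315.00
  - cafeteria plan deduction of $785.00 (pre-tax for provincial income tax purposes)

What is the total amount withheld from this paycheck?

$2,820.12

Provincial Income Tax: taxable = $13,315.00 − $785.00 − 1×$220.00 = $12,310.00
  $901.10 + 17.23% × ($12,310.00 − $7,200.00) = $901.10 + 17.23% × $5,110.00 = $1,781.55
Health Levy: 7.8% × $13,315.00 = $1,038.57
Total: $1,781.55 + $1,038.57 = $2,820.12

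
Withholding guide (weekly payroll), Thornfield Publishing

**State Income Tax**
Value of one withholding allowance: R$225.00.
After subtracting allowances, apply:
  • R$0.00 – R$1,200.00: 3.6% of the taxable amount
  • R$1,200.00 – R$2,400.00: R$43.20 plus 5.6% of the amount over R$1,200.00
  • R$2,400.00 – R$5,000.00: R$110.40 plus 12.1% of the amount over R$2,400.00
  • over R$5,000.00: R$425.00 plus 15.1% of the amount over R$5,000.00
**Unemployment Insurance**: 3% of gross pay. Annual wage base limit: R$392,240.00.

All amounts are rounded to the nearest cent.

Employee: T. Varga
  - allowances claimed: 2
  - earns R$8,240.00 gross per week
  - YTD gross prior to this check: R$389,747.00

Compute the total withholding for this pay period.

R$921.08

State Income Tax: taxable = R$8,240.00 − 2×R$225.00 = R$7,790.00
  R$425.00 + 15.1% × (R$7,790.00 − R$5,000.00) = R$425.00 + 15.1% × R$2,790.00 = R$846.29
Unemployment Insurance: cap R$392,240.00 − YTD R$389,747.00 = R$2,493.00 subject; 3% × R$2,493.00 = R$74.79
Total: R$846.29 + R$74.79 = R$921.08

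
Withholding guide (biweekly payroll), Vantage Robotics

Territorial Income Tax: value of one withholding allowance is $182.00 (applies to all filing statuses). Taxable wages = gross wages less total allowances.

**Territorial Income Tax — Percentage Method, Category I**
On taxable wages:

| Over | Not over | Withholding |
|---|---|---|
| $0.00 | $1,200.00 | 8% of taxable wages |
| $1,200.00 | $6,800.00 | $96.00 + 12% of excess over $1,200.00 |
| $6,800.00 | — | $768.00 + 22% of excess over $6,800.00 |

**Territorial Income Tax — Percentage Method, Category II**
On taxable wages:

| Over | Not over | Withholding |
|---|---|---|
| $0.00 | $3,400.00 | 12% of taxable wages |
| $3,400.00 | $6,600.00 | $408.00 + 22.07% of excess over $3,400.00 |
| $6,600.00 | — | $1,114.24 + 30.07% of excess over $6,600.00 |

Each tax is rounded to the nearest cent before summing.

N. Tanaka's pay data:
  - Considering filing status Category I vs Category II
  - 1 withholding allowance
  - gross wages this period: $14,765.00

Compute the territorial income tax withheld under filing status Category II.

$3,514.73

Territorial Income Tax (Category II): taxable = $14,765.00 − 1×$182.00 = $14,583.00
  $1,114.24 + 30.07% × ($14,583.00 − $6,600.00) = $1,114.24 + 30.07% × $7,983.00 = $3,514.73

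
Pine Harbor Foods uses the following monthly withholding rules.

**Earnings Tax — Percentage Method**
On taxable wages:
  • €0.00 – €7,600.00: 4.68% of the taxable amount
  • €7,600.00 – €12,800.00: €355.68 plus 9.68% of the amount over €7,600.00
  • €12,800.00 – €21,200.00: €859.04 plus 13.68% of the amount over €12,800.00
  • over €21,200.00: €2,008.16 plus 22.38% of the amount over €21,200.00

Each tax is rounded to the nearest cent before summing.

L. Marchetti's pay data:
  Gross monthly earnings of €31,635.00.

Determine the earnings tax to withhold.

Earnings Tax: taxable = €31,635.00
  €2,008.16 + 22.38% × (€31,635.00 − €21,200.00) = €2,008.16 + 22.38% × €10,435.00 = €4,343.51

€4,343.51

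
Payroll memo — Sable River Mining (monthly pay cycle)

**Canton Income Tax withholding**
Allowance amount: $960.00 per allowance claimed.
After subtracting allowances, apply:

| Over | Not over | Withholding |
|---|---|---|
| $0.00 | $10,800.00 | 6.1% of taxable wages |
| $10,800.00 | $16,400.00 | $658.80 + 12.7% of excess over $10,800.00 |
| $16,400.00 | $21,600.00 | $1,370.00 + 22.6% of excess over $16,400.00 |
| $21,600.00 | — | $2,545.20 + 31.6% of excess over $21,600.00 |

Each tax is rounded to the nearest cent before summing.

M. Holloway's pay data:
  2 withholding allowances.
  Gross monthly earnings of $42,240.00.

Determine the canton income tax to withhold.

Canton Income Tax: taxable = $42,240.00 − 2×$960.00 = $40,320.00
  $2,545.20 + 31.6% × ($40,320.00 − $21,600.00) = $2,545.20 + 31.6% × $18,720.00 = $8,460.72

$8,460.72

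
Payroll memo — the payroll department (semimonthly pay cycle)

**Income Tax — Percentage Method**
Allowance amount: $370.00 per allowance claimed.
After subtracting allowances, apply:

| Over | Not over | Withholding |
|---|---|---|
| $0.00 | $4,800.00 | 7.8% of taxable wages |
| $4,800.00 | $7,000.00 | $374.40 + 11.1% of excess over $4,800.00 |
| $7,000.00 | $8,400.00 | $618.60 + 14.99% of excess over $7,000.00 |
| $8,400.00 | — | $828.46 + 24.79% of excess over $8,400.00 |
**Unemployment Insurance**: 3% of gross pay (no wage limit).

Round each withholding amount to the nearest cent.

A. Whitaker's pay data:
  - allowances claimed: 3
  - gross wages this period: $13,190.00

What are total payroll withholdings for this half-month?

$2,136.43

Income Tax: taxable = $13,190.00 − 3×$370.00 = $12,080.00
  $828.46 + 24.79% × ($12,080.00 − $8,400.00) = $828.46 + 24.79% × $3,680.00 = $1,740.73
Unemployment Insurance: 3% × $13,190.00 = $395.70
Total: $1,740.73 + $395.70 = $2,136.43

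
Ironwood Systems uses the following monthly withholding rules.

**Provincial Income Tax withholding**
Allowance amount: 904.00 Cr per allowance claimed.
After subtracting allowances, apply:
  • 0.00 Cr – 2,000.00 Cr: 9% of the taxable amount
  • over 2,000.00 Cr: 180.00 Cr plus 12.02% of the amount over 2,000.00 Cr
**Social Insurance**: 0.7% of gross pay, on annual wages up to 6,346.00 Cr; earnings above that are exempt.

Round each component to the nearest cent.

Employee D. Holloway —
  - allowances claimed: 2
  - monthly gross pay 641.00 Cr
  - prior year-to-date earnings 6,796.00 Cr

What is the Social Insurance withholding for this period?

Social Insurance: YTD 6,796.00 Cr ≥ cap 6,346.00 Cr → 0.00 Cr

0.00 Cr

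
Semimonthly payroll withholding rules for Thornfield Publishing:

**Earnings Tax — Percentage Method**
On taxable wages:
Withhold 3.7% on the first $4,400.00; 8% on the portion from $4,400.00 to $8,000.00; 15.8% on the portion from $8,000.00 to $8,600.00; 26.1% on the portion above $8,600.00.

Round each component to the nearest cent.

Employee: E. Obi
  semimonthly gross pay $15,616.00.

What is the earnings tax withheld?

Earnings Tax: taxable = $15,616.00
  $545.60 + 26.1% × ($15,616.00 − $8,600.00) = $545.60 + 26.1% × $7,016.00 = $2,376.78

$2,376.78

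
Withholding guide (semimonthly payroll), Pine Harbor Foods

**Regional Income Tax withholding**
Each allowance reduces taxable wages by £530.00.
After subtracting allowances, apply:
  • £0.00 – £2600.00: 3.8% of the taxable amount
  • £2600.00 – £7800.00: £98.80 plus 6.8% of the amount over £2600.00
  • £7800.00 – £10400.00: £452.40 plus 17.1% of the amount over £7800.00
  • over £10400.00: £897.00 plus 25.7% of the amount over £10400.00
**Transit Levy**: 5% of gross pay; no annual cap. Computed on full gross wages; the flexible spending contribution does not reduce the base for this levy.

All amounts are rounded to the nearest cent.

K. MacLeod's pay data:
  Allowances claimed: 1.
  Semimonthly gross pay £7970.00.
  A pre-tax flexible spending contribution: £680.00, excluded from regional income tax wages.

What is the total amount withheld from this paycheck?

Regional Income Tax: taxable = £7970.00 − £680.00 − 1×£530.00 = £6760.00
  £98.80 + 6.8% × (£6760.00 − £2600.00) = £98.80 + 6.8% × £4160.00 = £381.68
Transit Levy: 5% × £7970.00 = £398.50
Total: £381.68 + £398.50 = £780.18

£780.18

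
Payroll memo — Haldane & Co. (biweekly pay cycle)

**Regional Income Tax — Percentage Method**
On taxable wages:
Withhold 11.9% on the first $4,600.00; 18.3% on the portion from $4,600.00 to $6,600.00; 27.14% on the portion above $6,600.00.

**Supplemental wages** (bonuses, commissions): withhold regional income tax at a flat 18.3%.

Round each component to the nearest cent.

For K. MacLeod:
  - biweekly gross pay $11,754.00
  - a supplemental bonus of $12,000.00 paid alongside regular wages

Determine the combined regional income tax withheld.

Regional Income Tax: taxable = $11,754.00
  $913.40 + 27.14% × ($11,754.00 − $6,600.00) = $913.40 + 27.14% × $5,154.00 = $2,312.20
Supplemental (18.3% flat on bonus): 18.3% × $12,000.00 = $2,196.00
Total regional income tax: $2,312.20 + $2,196.00 = $4,508.20

$4,508.20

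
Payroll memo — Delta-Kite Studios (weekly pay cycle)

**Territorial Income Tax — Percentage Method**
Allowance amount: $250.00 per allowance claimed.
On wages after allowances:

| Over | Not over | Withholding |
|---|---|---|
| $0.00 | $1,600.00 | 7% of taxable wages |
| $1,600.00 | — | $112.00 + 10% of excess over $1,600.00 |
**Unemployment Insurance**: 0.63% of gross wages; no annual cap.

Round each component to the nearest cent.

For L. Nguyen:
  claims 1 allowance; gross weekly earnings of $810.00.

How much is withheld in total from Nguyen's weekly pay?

Territorial Income Tax: taxable = $810.00 − 1×$250.00 = $560.00
  7% × $560.00 = $39.20
Unemployment Insurance: 0.63% × $810.00 = $5.10
Total: $39.20 + $5.10 = $44.30

$44.30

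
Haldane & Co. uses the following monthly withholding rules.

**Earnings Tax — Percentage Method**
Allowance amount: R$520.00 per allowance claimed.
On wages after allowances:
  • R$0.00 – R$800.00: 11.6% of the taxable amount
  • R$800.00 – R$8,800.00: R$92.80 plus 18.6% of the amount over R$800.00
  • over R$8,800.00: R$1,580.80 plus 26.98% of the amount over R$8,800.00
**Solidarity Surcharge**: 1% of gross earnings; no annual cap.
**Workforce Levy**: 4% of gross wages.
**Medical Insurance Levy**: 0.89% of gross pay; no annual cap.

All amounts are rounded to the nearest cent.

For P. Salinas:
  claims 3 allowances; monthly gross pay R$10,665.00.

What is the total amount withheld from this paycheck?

Earnings Tax: taxable = R$10,665.00 − 3×R$520.00 = R$9,105.00
  R$1,580.80 + 26.98% × (R$9,105.00 − R$8,800.00) = R$1,580.80 + 26.98% × R$305.00 = R$1,663.09
Solidarity Surcharge: 1% × R$10,665.00 = R$106.65
Workforce Levy: 4% × R$10,665.00 = R$426.60
Medical Insurance Levy: 0.89% × R$10,665.00 = R$94.92
Total: R$1,663.09 + R$106.65 + R$426.60 + R$94.92 = R$2,291.26

R$2,291.26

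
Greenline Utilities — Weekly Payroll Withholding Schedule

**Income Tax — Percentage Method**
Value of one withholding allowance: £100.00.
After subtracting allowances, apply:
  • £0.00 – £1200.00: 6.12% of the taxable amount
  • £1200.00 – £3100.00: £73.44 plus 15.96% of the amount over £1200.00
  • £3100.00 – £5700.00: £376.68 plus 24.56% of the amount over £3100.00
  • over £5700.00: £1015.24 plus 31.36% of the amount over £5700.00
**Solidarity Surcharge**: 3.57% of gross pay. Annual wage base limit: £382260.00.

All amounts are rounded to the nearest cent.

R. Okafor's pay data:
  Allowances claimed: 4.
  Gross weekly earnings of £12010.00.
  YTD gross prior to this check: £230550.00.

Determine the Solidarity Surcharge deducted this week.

Solidarity Surcharge: 3.57% × £12010.00 = £428.76

£428.76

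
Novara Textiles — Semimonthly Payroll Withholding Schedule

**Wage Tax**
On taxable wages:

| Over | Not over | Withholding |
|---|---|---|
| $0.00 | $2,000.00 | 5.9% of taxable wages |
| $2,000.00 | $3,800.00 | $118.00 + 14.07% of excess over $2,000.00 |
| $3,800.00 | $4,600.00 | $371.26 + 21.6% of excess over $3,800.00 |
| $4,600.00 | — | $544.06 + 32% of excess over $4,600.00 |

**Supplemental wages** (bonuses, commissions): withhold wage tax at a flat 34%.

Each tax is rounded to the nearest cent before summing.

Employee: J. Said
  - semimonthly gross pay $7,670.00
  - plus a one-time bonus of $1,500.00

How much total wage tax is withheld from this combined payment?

$2,036.46

Wage Tax: taxable = $7,670.00
  $544.06 + 32% × ($7,670.00 − $4,600.00) = $544.06 + 32% × $3,070.00 = $1,526.46
Supplemental (34% flat on bonus): 34% × $1,500.00 = $510.00
Total wage tax: $1,526.46 + $510.00 = $2,036.46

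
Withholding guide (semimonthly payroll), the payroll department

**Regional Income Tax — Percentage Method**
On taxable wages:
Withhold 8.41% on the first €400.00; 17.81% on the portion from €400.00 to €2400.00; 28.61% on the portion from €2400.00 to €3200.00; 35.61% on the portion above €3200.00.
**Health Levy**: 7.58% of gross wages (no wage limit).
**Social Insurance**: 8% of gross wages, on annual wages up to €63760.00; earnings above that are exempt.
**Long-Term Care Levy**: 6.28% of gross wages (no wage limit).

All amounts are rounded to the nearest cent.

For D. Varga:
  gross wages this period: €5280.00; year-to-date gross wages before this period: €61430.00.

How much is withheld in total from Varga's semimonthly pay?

€2277.61

Regional Income Tax: taxable = €5280.00
  €618.72 + 35.61% × (€5280.00 − €3200.00) = €618.72 + 35.61% × €2080.00 = €1359.41
Health Levy: 7.58% × €5280.00 = €400.22
Social Insurance: cap €63760.00 − YTD €61430.00 = €2330.00 subject; 8% × €2330.00 = €186.40
Long-Term Care Levy: 6.28% × €5280.00 = €331.58
Total: €1359.41 + €400.22 + €186.40 + €331.58 = €2277.61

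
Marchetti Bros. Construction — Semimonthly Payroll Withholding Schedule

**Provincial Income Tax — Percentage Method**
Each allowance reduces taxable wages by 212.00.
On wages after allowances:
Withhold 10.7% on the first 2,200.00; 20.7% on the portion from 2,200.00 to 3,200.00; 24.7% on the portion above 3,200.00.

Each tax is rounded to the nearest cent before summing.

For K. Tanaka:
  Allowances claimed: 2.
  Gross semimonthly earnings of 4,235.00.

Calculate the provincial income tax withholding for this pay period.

Provincial Income Tax: taxable = 4,235.00 − 2×212.00 = 3,811.00
  442.40 + 24.7% × (3,811.00 − 3,200.00) = 442.40 + 24.7% × 611.00 = 593.32

593.32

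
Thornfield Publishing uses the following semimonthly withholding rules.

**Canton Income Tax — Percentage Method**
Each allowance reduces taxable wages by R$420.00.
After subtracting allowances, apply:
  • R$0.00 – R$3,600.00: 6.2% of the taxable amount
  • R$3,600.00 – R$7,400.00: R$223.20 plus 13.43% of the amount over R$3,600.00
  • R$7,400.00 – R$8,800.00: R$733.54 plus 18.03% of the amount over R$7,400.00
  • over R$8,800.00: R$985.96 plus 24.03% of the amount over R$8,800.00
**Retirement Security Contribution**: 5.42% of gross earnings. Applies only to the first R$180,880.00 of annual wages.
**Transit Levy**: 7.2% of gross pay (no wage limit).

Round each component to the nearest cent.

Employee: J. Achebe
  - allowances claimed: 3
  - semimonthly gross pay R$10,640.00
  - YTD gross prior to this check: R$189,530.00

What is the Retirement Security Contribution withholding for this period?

Retirement Security Contribution: YTD R$189,530.00 ≥ cap R$180,880.00 → R$0.00

R$0.00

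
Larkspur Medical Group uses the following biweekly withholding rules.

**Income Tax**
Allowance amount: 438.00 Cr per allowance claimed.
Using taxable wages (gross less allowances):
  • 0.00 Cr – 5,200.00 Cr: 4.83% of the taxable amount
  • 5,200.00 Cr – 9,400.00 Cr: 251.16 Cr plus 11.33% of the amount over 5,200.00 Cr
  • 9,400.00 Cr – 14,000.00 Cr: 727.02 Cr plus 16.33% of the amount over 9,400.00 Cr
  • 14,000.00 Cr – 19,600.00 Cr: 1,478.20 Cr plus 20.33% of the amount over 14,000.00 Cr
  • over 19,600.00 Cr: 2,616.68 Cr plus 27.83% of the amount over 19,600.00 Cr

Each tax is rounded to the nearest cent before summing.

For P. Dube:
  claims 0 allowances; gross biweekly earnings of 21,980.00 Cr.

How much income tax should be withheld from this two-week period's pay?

3,279.03 Cr

Income Tax: taxable = 21,980.00 Cr
  2,616.68 Cr + 27.83% × (21,980.00 Cr − 19,600.00 Cr) = 2,616.68 Cr + 27.83% × 2,380.00 Cr = 3,279.03 Cr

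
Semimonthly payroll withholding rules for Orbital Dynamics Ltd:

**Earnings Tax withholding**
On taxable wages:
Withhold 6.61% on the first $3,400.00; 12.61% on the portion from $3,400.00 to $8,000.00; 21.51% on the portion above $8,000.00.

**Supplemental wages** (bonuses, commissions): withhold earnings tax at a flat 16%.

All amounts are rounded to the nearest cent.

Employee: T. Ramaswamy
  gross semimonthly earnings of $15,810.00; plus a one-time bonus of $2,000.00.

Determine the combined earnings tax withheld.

$2,804.73

Earnings Tax: taxable = $15,810.00
  $804.80 + 21.51% × ($15,810.00 − $8,000.00) = $804.80 + 21.51% × $7,810.00 = $2,484.73
Supplemental (16% flat on bonus): 16% × $2,000.00 = $320.00
Total earnings tax: $2,484.73 + $320.00 = $2,804.73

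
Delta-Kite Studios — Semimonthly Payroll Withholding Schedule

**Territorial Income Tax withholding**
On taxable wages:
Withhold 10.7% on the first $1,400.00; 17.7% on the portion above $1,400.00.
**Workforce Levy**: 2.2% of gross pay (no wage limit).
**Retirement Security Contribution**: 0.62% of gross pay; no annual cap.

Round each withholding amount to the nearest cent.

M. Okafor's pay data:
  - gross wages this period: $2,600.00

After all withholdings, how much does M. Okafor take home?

Territorial Income Tax: taxable = $2,600.00
  $149.80 + 17.7% × ($2,600.00 − $1,400.00) = $149.80 + 17.7% × $1,200.00 = $362.20
Workforce Levy: 2.2% × $2,600.00 = $57.20
Retirement Security Contribution: 0.62% × $2,600.00 = $16.12
Total withheld: $362.20 + $57.20 + $16.12 = $435.52
Net pay: $2,600.00 − $435.52 = $2,164.48

$2,164.48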